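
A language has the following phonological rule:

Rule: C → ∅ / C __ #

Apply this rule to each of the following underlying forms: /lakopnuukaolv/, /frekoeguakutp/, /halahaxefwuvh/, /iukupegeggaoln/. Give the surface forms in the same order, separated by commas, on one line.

/lakopnuukaolv/: /v/ is the second consonant of a word-final cluster /lv/, so it deletes. → [lakopnuukaol].
/frekoeguakutp/: /p/ is the second consonant of a word-final cluster /tp/, so it deletes. → [frekoeguakut].
/halahaxefwuvh/: /h/ is the second consonant of a word-final cluster /vh/, so it deletes. → [halahaxefwuv].
/iukupegeggaoln/: /n/ is the second consonant of a word-final cluster /ln/, so it deletes. → [iukupegeggaol].

lakopnuukaol, frekoeguakut, halahaxefwuv, iukupegeggaol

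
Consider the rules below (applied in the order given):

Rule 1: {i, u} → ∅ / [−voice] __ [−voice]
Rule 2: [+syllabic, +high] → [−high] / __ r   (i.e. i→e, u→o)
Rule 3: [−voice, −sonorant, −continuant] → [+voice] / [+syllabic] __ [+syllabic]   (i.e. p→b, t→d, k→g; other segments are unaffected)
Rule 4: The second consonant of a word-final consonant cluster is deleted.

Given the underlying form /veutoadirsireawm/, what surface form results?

veudoadersereaw

Rule 1 (high vowel syncope): no segment meets the environment; /veutoadirsireawm/ is unchanged.
Rule 2 (pre-rhotic lowering): /i/ is a high vowel immediately before /r/, so it lowers to [e]. /i/ is a high vowel immediately before /r/, so it lowers to [e]. /veutoadirsireawm/ → veutoadersereawm.
Rule 3 (intervocalic voicing): /t/ is a voiceless stop between vowels /u/ and /o/, so it voices to [d]. /veutoadersereawm/ → veudoadersereawm.
Rule 4 (final cluster simplification): /m/ is the second consonant of a word-final cluster /wm/, so it deletes. /veudoadersereawm/ → veudoadersereaw.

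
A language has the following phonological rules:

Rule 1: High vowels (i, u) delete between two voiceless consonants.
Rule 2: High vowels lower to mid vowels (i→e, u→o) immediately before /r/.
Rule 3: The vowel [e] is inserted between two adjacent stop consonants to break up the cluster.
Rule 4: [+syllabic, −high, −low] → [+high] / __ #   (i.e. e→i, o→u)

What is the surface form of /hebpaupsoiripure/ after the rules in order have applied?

hebepaupsoeripori

Rule 1 (high vowel syncope): no segment meets the environment; /hebpaupsoiripure/ is unchanged.
Rule 2 (pre-rhotic lowering): /i/ is a high vowel immediately before /r/, so it lowers to [e]. /u/ is a high vowel immediately before /r/, so it lowers to [o]. /hebpaupsoiripure/ → hebpaupsoeripore.
Rule 3 (stop-cluster e-epenthesis): /b/ and /p/ form a stop–stop cluster, so [e] is inserted between them. /hebpaupsoeripore/ → hebepaupsoeripore.
Rule 4 (final vowel raising): /e/ is a mid vowel in word-final position, so it raises to [i]. /hebepaupsoeripore/ → hebepaupsoeripori.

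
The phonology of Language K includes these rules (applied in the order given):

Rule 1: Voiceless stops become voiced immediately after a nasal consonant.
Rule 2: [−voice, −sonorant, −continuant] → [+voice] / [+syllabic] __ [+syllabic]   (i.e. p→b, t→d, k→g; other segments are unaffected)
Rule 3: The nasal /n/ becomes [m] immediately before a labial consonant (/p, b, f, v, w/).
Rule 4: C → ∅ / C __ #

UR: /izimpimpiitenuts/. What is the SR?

Rule 1 (post-nasal voicing): /p/ is a voiceless stop immediately after the nasal /m/, so it voices to [b]. /p/ is a voiceless stop immediately after the nasal /m/, so it voices to [b]. /izimpimpiitenuts/ → izimbimbiitenuts.
Rule 2 (intervocalic voicing): /t/ is a voiceless stop between vowels /i/ and /e/, so it voices to [d]. /izimbimbiitenuts/ → izimbimbiidenuts.
Rule 3 (nasal place assimilation): no segment meets the environment; /izimbimbiidenuts/ is unchanged.
Rule 4 (final cluster simplification): /s/ is the second consonant of a word-final cluster /ts/, so it deletes. /izimbimbiidenuts/ → izimbimbiidenut.

izimbimbiidenut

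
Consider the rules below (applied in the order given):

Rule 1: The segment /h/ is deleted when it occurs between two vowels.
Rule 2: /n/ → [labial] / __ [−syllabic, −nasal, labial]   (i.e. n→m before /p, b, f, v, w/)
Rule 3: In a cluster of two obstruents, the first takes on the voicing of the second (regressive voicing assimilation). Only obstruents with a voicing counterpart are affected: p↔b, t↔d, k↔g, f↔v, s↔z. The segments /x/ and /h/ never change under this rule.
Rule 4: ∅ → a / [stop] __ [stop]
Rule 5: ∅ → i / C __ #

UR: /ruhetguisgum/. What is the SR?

Rule 1 (intervocalic h-deletion): /h/ occurs between vowels /u/ and /e/, so it deletes. /ruhetguisgum/ → ruetguisgum.
Rule 2 (nasal place assimilation): no segment meets the environment; /ruetguisgum/ is unchanged.
Rule 3 (regressive voicing assimilation): /t/ precedes the voiced obstruent /g/, so it voices to [d] by assimilation. /s/ precedes the voiced obstruent /g/, so it voices to [z] by assimilation. /ruetguisgum/ → ruedguizgum.
Rule 4 (stop-cluster a-epenthesis): /d/ and /g/ form a stop–stop cluster, so [a] is inserted between them. /ruedguizgum/ → ruedaguizgum.
Rule 5 (final i-epenthesis): the form ends in the consonant /m/, so [i] is inserted word-finally. /ruedaguizgum/ → ruedaguizgumi.

ruedaguizgumi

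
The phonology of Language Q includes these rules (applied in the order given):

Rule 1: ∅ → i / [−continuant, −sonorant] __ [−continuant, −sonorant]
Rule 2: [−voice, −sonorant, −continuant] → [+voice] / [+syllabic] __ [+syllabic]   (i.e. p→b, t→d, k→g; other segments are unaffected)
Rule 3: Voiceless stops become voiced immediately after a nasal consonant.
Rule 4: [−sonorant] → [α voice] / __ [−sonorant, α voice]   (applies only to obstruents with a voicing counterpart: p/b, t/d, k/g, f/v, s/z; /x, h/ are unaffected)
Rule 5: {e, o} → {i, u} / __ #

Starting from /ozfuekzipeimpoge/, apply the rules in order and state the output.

Rule 1 (stop-cluster i-epenthesis): no segment meets the environment; /ozfuekzipeimpoge/ is unchanged.
Rule 2 (intervocalic voicing): /p/ is a voiceless stop between vowels /i/ and /e/, so it voices to [b]. /ozfuekzipeimpoge/ → ozfuekzibeimpoge.
Rule 3 (post-nasal voicing): /p/ is a voiceless stop immediately after the nasal /m/, so it voices to [b]. /ozfuekzibeimpoge/ → ozfuekzibeimboge.
Rule 4 (regressive voicing assimilation): /z/ precedes the voiceless obstruent /f/, so it devoices to [s] by assimilation. /k/ precedes the voiced obstruent /z/, so it voices to [g] by assimilation. /ozfuekzibeimboge/ → osfuegzibeimboge.
Rule 5 (final vowel raising): /e/ is a mid vowel in word-final position, so it raises to [i]. /osfuegzibeimboge/ → osfuegzibeimbogi.

osfuegzibeimbogi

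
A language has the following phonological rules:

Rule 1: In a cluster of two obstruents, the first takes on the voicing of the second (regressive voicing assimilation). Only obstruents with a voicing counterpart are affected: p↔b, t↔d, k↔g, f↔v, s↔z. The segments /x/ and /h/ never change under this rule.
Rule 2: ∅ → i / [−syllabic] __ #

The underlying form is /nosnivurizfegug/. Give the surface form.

Rule 1 (regressive voicing assimilation): /z/ precedes the voiceless obstruent /f/, so it devoices to [s] by assimilation. /nosnivurizfegug/ → nosnivurisfegug.
Rule 2 (final i-epenthesis): the form ends in the consonant /g/, so [i] is inserted word-finally. /nosnivurisfegug/ → nosnivurisfegugi.

nosnivurisfegugi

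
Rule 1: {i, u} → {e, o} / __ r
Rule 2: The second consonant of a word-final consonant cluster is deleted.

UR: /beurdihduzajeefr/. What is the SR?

Rule 1 (pre-rhotic lowering): /u/ is a high vowel immediately before /r/, so it lowers to [o]. /beurdihduzajeefr/ → beordihduzajeefr.
Rule 2 (final cluster simplification): /r/ is the second consonant of a word-final cluster /fr/, so it deletes. /beordihduzajeefr/ → beordihduzajeef.

beordihduzajeef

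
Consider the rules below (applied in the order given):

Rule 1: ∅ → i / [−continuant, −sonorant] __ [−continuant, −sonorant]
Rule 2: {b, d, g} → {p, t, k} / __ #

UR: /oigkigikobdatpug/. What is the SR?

Rule 1 (stop-cluster i-epenthesis): /g/ and /k/ form a stop–stop cluster, so [i] is inserted between them. /b/ and /d/ form a stop–stop cluster, so [i] is inserted between them. /t/ and /p/ form a stop–stop cluster, so [i] is inserted between them. /oigkigikobdatpug/ → oigikigikobidatipug.
Rule 2 (final devoicing): /g/ is a voiced stop in word-final position, so it devoices to [k]. /oigikigikobidatipug/ → oigikigikobidatipuk.

oigikigikobidatipuk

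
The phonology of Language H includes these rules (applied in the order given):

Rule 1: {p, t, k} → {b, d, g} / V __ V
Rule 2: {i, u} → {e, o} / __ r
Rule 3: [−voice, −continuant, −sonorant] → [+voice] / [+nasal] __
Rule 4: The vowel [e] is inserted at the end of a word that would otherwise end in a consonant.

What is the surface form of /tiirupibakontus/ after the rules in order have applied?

tierubibagonduse

Rule 1 (intervocalic voicing): /p/ is a voiceless stop between vowels /u/ and /i/, so it voices to [b]. /k/ is a voiceless stop between vowels /a/ and /o/, so it voices to [g]. /tiirupibakontus/ → tiirubibagontus.
Rule 2 (pre-rhotic lowering): /i/ is a high vowel immediately before /r/, so it lowers to [e]. /tiirubibagontus/ → tierubibagontus.
Rule 3 (post-nasal voicing): /t/ is a voiceless stop immediately after the nasal /n/, so it voices to [d]. /tierubibagontus/ → tierubibagondus.
Rule 4 (final e-epenthesis): the form ends in the consonant /s/, so [e] is inserted word-finally. /tierubibagondus/ → tierubibagonduse.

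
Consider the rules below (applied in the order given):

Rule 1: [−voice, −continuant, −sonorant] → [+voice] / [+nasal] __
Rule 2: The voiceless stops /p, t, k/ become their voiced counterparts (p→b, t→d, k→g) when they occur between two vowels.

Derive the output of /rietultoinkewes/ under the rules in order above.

Rule 1 (post-nasal voicing): /k/ is a voiceless stop immediately after the nasal /n/, so it voices to [g]. /rietultoinkewes/ → rietultoingewes.
Rule 2 (intervocalic voicing): /t/ is a voiceless stop between vowels /e/ and /u/, so it voices to [d]. /rietultoingewes/ → riedultoingewes.

riedultoingewes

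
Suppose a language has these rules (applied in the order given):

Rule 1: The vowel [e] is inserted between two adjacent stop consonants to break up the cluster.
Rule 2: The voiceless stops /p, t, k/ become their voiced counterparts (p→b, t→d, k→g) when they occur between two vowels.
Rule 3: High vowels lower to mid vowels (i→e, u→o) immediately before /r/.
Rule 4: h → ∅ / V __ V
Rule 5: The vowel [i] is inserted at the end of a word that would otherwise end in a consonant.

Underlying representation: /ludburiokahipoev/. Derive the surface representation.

ludeboriogaiboevi

Rule 1 (stop-cluster e-epenthesis): /d/ and /b/ form a stop–stop cluster, so [e] is inserted between them. /ludburiokahipoev/ → ludeburiokahipoev.
Rule 2 (intervocalic voicing): /k/ is a voiceless stop between vowels /o/ and /a/, so it voices to [g]. /p/ is a voiceless stop between vowels /i/ and /o/, so it voices to [b]. /ludeburiokahipoev/ → ludeburiogahiboev.
Rule 3 (pre-rhotic lowering): /u/ is a high vowel immediately before /r/, so it lowers to [o]. /ludeburiogahiboev/ → ludeboriogahiboev.
Rule 4 (intervocalic h-deletion): /h/ occurs between vowels /a/ and /i/, so it deletes. /ludeboriogahiboev/ → ludeboriogaiboev.
Rule 5 (final i-epenthesis): the form ends in the consonant /v/, so [i] is inserted word-finally. /ludeboriogaiboev/ → ludeboriogaiboevi.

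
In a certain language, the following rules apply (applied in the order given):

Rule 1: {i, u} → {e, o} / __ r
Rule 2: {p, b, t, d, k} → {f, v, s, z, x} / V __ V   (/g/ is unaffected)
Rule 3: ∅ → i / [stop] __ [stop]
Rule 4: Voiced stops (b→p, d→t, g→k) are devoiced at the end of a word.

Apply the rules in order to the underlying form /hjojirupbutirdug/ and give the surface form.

Rule 1 (pre-rhotic lowering): /i/ is a high vowel immediately before /r/, so it lowers to [e]. /i/ is a high vowel immediately before /r/, so it lowers to [e]. /hjojirupbutirdug/ → hjojerupbuterdug.
Rule 2 (intervocalic spirantization): /t/ is a stop between vowels /u/ and /e/, so it spirantizes to the fricative [s]. /hjojerupbuterdug/ → hjojerupbuserdug.
Rule 3 (stop-cluster i-epenthesis): /p/ and /b/ form a stop–stop cluster, so [i] is inserted between them. /hjojerupbuserdug/ → hjojerupibuserdug.
Rule 4 (final devoicing): /g/ is a voiced stop in word-final position, so it devoices to [k]. /hjojerupibuserdug/ → hjojerupibuserduk.

hjojerupibuserduk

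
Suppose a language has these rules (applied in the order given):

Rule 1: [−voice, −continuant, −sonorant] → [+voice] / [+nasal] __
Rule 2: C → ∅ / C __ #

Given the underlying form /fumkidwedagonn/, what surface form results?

Rule 1 (post-nasal voicing): /k/ is a voiceless stop immediately after the nasal /m/, so it voices to [g]. /fumkidwedagonn/ → fumgidwedagonn.
Rule 2 (final cluster simplification): /n/ is the second consonant of a word-final cluster /nn/, so it deletes. /fumgidwedagonn/ → fumgidwedagon.

fumgidwedagon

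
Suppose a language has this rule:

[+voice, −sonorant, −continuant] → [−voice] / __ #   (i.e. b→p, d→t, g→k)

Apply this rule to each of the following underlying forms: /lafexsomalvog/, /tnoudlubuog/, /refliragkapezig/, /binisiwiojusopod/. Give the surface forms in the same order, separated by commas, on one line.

lafexsomalvok, tnoudlubuok, refliragkapezik, binisiwiojusopot

/lafexsomalvog/: /g/ is a voiced stop in word-final position, so it devoices to [k]. → [lafexsomalvok].
/tnoudlubuog/: /g/ is a voiced stop in word-final position, so it devoices to [k]. → [tnoudlubuok].
/refliragkapezig/: /g/ is a voiced stop in word-final position, so it devoices to [k]. → [refliragkapezik].
/binisiwiojusopod/: /d/ is a voiced stop in word-final position, so it devoices to [t]. → [binisiwiojusopot].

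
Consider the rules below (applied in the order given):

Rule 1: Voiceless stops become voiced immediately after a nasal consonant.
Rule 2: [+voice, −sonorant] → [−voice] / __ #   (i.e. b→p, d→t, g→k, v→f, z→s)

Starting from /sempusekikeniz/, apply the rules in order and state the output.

sembusekikenis

Rule 1 (post-nasal voicing): /p/ is a voiceless stop immediately after the nasal /m/, so it voices to [b]. /sempusekikeniz/ → sembusekikeniz.
Rule 2 (final devoicing): /z/ is a voiced obstruent in word-final position, so it devoices to [s]. /sembusekikeniz/ → sembusekikenis.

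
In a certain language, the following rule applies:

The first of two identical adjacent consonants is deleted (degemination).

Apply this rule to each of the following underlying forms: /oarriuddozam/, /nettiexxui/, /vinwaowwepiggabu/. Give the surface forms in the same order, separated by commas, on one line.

oariudozam, netiexui, vinwaowepigabu

/oarriuddozam/: /rr/ is a geminate; the first /r/ deletes. /dd/ is a geminate; the first /d/ deletes. → [oariudozam].
/nettiexxui/: /tt/ is a geminate; the first /t/ deletes. /xx/ is a geminate; the first /x/ deletes. → [netiexui].
/vinwaowwepiggabu/: /ww/ is a geminate; the first /w/ deletes. /gg/ is a geminate; the first /g/ deletes. → [vinwaowepigabu].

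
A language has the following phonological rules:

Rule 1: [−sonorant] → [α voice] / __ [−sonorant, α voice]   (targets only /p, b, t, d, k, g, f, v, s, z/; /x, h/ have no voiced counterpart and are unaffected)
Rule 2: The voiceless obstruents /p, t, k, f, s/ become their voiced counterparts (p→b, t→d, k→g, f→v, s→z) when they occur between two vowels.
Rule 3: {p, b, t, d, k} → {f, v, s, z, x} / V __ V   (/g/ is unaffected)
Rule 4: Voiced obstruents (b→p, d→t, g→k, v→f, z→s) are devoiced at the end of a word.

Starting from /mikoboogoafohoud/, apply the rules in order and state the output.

migovoogoavohout

Rule 1 (regressive voicing assimilation): no segment meets the environment; /mikoboogoafohoud/ is unchanged.
Rule 2 (intervocalic voicing): /k/ is a voiceless obstruent between vowels /i/ and /o/, so it voices to [g]. /f/ is a voiceless obstruent between vowels /a/ and /o/, so it voices to [v]. /mikoboogoafohoud/ → migoboogoavohoud.
Rule 3 (intervocalic spirantization): /b/ is a stop between vowels /o/ and /o/, so it spirantizes to the fricative [v]. /migoboogoavohoud/ → migovoogoavohoud.
Rule 4 (final devoicing): /d/ is a voiced obstruent in word-final position, so it devoices to [t]. /migovoogoavohoud/ → migovoogoavohout.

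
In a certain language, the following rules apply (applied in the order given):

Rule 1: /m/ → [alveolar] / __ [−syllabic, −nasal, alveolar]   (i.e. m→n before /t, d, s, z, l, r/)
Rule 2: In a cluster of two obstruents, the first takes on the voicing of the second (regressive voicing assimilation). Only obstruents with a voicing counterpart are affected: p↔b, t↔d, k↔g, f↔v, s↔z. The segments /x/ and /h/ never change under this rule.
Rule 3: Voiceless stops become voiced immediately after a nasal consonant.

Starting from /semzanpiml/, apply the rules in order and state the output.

senzanbinl

Rule 1 (nasal place assimilation): /m/ precedes the alveolar consonant /z/, so it assimilates in place to [n]. /m/ precedes the alveolar consonant /l/, so it assimilates in place to [n]. /semzanpiml/ → senzanpinl.
Rule 2 (regressive voicing assimilation): no segment meets the environment; /senzanpinl/ is unchanged.
Rule 3 (post-nasal voicing): /p/ is a voiceless stop immediately after the nasal /n/, so it voices to [b]. /senzanpinl/ → senzanbinl.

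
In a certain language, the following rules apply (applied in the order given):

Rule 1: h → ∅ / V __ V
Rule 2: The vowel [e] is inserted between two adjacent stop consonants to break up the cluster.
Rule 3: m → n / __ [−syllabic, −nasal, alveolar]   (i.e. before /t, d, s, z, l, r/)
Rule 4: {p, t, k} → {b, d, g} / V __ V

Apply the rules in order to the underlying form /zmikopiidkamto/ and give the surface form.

Rule 1 (intervocalic h-deletion): no segment meets the environment; /zmikopiidkamto/ is unchanged.
Rule 2 (stop-cluster e-epenthesis): /d/ and /k/ form a stop–stop cluster, so [e] is inserted between them. /zmikopiidkamto/ → zmikopiidekamto.
Rule 3 (nasal place assimilation): /m/ precedes the alveolar consonant /t/, so it assimilates in place to [n]. /zmikopiidekamto/ → zmikopiidekanto.
Rule 4 (intervocalic voicing): /k/ is a voiceless stop between vowels /i/ and /o/, so it voices to [g]. /p/ is a voiceless stop between vowels /o/ and /i/, so it voices to [b]. /k/ is a voiceless stop between vowels /e/ and /a/, so it voices to [g]. /zmikopiidekanto/ → zmigobiideganto.

zmigobiideganto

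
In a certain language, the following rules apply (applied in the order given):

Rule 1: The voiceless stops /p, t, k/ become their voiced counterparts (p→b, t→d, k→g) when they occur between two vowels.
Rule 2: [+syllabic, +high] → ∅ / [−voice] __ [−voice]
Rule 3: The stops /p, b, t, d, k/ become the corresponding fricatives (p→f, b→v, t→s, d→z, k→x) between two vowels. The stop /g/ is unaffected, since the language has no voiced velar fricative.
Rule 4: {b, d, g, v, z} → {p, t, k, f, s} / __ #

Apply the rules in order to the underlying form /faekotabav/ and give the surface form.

Rule 1 (intervocalic voicing): /k/ is a voiceless stop between vowels /e/ and /o/, so it voices to [g]. /t/ is a voiceless stop between vowels /o/ and /a/, so it voices to [d]. /faekotabav/ → faegodabav.
Rule 2 (high vowel syncope): no segment meets the environment; /faegodabav/ is unchanged.
Rule 3 (intervocalic spirantization): /d/ is a stop between vowels /o/ and /a/, so it spirantizes to the fricative [z]. /b/ is a stop between vowels /a/ and /a/, so it spirantizes to the fricative [v]. /faegodabav/ → faegozavav.
Rule 4 (final devoicing): /v/ is a voiced obstruent in word-final position, so it devoices to [f]. /faegozavav/ → faegozavaf.

faegozavaf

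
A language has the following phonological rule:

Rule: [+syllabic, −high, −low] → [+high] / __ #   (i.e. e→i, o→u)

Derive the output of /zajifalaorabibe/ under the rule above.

Scanning /zajifalaorabibe/: /o/ at position 9 is not in the conditioning environment; /e/ is a mid vowel in word-final position, so it raises to [i].
Result: [zajifalaorabibi].

zajifalaorabibi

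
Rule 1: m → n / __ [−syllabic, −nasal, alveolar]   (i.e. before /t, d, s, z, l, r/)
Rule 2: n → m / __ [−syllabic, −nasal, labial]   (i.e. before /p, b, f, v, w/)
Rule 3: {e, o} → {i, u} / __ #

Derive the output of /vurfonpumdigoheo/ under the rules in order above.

vurfompundigoheu

Rule 1 (nasal place assimilation): /m/ precedes the alveolar consonant /d/, so it assimilates in place to [n]. /vurfonpumdigoheo/ → vurfonpundigoheo.
Rule 2 (nasal place assimilation): /n/ precedes the labial consonant /p/, so it assimilates in place to [m]. /vurfonpundigoheo/ → vurfompundigoheo.
Rule 3 (final vowel raising): /o/ is a mid vowel in word-final position, so it raises to [u]. /vurfompundigoheo/ → vurfompundigoheu.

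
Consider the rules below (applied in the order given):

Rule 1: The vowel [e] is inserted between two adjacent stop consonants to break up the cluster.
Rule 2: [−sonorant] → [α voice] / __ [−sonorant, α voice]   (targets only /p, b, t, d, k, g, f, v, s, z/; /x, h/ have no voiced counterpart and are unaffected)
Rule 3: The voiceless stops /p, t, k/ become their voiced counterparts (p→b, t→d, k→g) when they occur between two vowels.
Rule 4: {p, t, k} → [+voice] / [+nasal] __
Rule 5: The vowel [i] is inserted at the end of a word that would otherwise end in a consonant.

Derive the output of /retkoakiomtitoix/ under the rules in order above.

redegoagiomdidoixi

Rule 1 (stop-cluster e-epenthesis): /t/ and /k/ form a stop–stop cluster, so [e] is inserted between them. /retkoakiomtitoix/ → retekoakiomtitoix.
Rule 2 (regressive voicing assimilation): no segment meets the environment; /retekoakiomtitoix/ is unchanged.
Rule 3 (intervocalic voicing): /t/ is a voiceless stop between vowels /e/ and /e/, so it voices to [d]. /k/ is a voiceless stop between vowels /e/ and /o/, so it voices to [g]. /k/ is a voiceless stop between vowels /a/ and /i/, so it voices to [g]. /t/ is a voiceless stop between vowels /i/ and /o/, so it voices to [d]. /retekoakiomtitoix/ → redegoagiomtidoix.
Rule 4 (post-nasal voicing): /t/ is a voiceless stop immediately after the nasal /m/, so it voices to [d]. /redegoagiomtidoix/ → redegoagiomdidoix.
Rule 5 (final i-epenthesis): the form ends in the consonant /x/, so [i] is inserted word-finally. /redegoagiomdidoix/ → redegoagiomdidoixi.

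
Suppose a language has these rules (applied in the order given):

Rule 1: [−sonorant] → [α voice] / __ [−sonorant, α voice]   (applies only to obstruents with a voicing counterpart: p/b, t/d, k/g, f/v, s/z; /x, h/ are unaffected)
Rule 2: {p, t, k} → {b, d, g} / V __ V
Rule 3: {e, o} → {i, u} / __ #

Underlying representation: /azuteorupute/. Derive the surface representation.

Rule 1 (regressive voicing assimilation): no segment meets the environment; /azuteorupute/ is unchanged.
Rule 2 (intervocalic voicing): /t/ is a voiceless stop between vowels /u/ and /e/, so it voices to [d]. /p/ is a voiceless stop between vowels /u/ and /u/, so it voices to [b]. /t/ is a voiceless stop between vowels /u/ and /e/, so it voices to [d]. /azuteorupute/ → azudeorubude.
Rule 3 (final vowel raising): /e/ is a mid vowel in word-final position, so it raises to [i]. /azudeorubude/ → azudeorubudi.

azudeorubudi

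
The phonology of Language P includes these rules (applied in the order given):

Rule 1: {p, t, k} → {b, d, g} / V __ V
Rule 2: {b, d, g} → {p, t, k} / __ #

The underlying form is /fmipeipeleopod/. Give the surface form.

fmibeibeleobot

Rule 1 (intervocalic voicing): /p/ is a voiceless stop between vowels /i/ and /e/, so it voices to [b]. /p/ is a voiceless stop between vowels /i/ and /e/, so it voices to [b]. /p/ is a voiceless stop between vowels /o/ and /o/, so it voices to [b]. /fmipeipeleopod/ → fmibeibeleobod.
Rule 2 (final devoicing): /d/ is a voiced stop in word-final position, so it devoices to [t]. /fmibeibeleobod/ → fmibeibeleobot.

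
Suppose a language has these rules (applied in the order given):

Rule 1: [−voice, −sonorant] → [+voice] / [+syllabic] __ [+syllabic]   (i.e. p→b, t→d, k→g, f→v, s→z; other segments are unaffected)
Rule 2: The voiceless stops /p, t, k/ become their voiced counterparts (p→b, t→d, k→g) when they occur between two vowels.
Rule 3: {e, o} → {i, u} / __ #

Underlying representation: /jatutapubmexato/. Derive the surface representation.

Rule 1 (intervocalic voicing): /t/ is a voiceless obstruent between vowels /a/ and /u/, so it voices to [d]. /t/ is a voiceless obstruent between vowels /u/ and /a/, so it voices to [d]. /p/ is a voiceless obstruent between vowels /a/ and /u/, so it voices to [b]. /t/ is a voiceless obstruent between vowels /a/ and /o/, so it voices to [d]. /jatutapubmexato/ → jadudabubmexado.
Rule 2 (intervocalic voicing): no segment meets the environment; /jadudabubmexado/ is unchanged.
Rule 3 (final vowel raising): /o/ is a mid vowel in word-final position, so it raises to [u]. /jadudabubmexado/ → jadudabubmexadu.

jadudabubmexadu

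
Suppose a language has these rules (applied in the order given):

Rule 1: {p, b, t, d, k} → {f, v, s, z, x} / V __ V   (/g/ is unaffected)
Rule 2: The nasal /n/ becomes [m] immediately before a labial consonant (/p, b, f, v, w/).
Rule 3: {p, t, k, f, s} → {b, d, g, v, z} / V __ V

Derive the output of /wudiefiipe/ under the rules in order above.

Rule 1 (intervocalic spirantization): /d/ is a stop between vowels /u/ and /i/, so it spirantizes to the fricative [z]. /p/ is a stop between vowels /i/ and /e/, so it spirantizes to the fricative [f]. /wudiefiipe/ → wuziefiife.
Rule 2 (nasal place assimilation): no segment meets the environment; /wuziefiife/ is unchanged.
Rule 3 (intervocalic voicing): /f/ is a voiceless obstruent between vowels /e/ and /i/, so it voices to [v]. /f/ is a voiceless obstruent between vowels /i/ and /e/, so it voices to [v]. /wuziefiife/ → wuzieviive.

wuzieviive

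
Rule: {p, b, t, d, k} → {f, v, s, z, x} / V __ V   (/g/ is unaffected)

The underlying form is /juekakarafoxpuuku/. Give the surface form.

juexaxarafoxpuuxu

/k/ is a stop between vowels /e/ and /a/, so it spirantizes to the fricative [x].
/k/ is a stop between vowels /a/ and /a/, so it spirantizes to the fricative [x].
/k/ is a stop between vowels /u/ and /u/, so it spirantizes to the fricative [x].
Surface form: [juexaxarafoxpuuxu].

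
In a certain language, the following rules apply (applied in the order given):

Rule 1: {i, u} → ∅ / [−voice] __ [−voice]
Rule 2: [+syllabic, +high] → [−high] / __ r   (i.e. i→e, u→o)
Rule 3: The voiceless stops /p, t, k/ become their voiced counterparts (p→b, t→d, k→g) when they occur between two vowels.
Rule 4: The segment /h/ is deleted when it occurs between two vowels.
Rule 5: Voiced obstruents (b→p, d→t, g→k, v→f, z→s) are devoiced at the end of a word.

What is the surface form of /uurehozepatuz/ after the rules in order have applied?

uoreozebadus

Rule 1 (high vowel syncope): no segment meets the environment; /uurehozepatuz/ is unchanged.
Rule 2 (pre-rhotic lowering): /u/ is a high vowel immediately before /r/, so it lowers to [o]. /uurehozepatuz/ → uorehozepatuz.
Rule 3 (intervocalic voicing): /p/ is a voiceless stop between vowels /e/ and /a/, so it voices to [b]. /t/ is a voiceless stop between vowels /a/ and /u/, so it voices to [d]. /uorehozepatuz/ → uorehozebaduz.
Rule 4 (intervocalic h-deletion): /h/ occurs between vowels /e/ and /o/, so it deletes. /uorehozebaduz/ → uoreozebaduz.
Rule 5 (final devoicing): /z/ is a voiced obstruent in word-final position, so it devoices to [s]. /uoreozebaduz/ → uoreozebadus.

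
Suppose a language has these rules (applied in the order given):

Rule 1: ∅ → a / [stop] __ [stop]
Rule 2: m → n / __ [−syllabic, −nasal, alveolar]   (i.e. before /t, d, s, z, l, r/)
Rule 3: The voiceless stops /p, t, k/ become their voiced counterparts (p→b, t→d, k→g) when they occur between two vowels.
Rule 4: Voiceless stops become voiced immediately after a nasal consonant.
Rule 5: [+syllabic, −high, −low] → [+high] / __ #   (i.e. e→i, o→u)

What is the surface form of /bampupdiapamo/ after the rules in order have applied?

bambubadiabamu

Rule 1 (stop-cluster a-epenthesis): /p/ and /d/ form a stop–stop cluster, so [a] is inserted between them. /bampupdiapamo/ → bampupadiapamo.
Rule 2 (nasal place assimilation): no segment meets the environment; /bampupadiapamo/ is unchanged.
Rule 3 (intervocalic voicing): /p/ is a voiceless stop between vowels /u/ and /a/, so it voices to [b]. /p/ is a voiceless stop between vowels /a/ and /a/, so it voices to [b]. /bampupadiapamo/ → bampubadiabamo.
Rule 4 (post-nasal voicing): /p/ is a voiceless stop immediately after the nasal /m/, so it voices to [b]. /bampubadiabamo/ → bambubadiabamo.
Rule 5 (final vowel raising): /o/ is a mid vowel in word-final position, so it raises to [u]. /bambubadiabamo/ → bambubadiabamu.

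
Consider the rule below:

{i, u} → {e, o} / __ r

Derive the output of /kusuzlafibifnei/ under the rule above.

kusuzlafibifnei

No segment of /kusuzlafibifnei/ meets the structural description of the rule, so the form surfaces unchanged.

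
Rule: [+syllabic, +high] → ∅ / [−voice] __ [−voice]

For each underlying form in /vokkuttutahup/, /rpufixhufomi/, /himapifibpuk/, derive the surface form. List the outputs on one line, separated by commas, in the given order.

vokktttahp, rpfxhfomi, himapfibpk

/vokkuttutahup/: /u/ is a high vowel flanked by voiceless consonants /k/ and /t/, so it deletes. /u/ is a high vowel flanked by voiceless consonants /t/ and /t/, so it deletes. /u/ is a high vowel flanked by voiceless consonants /h/ and /p/, so it deletes. → [vokktttahp].
/rpufixhufomi/: /u/ is a high vowel flanked by voiceless consonants /p/ and /f/, so it deletes. /i/ is a high vowel flanked by voiceless consonants /f/ and /x/, so it deletes. /u/ is a high vowel flanked by voiceless consonants /h/ and /f/, so it deletes. → [rpfxhfomi].
/himapifibpuk/: /i/ is a high vowel flanked by voiceless consonants /p/ and /f/, so it deletes. /u/ is a high vowel flanked by voiceless consonants /p/ and /k/, so it deletes. → [himapfibpk].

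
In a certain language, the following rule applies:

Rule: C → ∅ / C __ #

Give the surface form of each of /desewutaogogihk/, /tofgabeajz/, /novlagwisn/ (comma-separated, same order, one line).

/desewutaogogihk/: /k/ is the second consonant of a word-final cluster /hk/, so it deletes. → [desewutaogogih].
/tofgabeajz/: /z/ is the second consonant of a word-final cluster /jz/, so it deletes. → [tofgabeaj].
/novlagwisn/: /n/ is the second consonant of a word-final cluster /sn/, so it deletes. → [novlagwis].

desewutaogogih, tofgabeaj, novlagwis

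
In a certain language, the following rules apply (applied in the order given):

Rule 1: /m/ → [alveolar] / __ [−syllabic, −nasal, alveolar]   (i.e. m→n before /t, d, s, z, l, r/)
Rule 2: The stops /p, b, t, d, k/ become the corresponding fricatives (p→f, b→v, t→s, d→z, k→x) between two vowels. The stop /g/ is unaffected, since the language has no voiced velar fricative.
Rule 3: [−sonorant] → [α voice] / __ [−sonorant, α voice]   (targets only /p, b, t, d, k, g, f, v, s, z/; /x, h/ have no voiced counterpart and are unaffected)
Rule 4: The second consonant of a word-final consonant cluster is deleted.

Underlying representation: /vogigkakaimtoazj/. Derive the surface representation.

Rule 1 (nasal place assimilation): /m/ precedes the alveolar consonant /t/, so it assimilates in place to [n]. /vogigkakaimtoazj/ → vogigkakaintoazj.
Rule 2 (intervocalic spirantization): /k/ is a stop between vowels /a/ and /a/, so it spirantizes to the fricative [x]. /vogigkakaintoazj/ → vogigkaxaintoazj.
Rule 3 (regressive voicing assimilation): /g/ precedes the voiceless obstruent /k/, so it devoices to [k] by assimilation. /vogigkaxaintoazj/ → vogikkaxaintoazj.
Rule 4 (final cluster simplification): /j/ is the second consonant of a word-final cluster /zj/, so it deletes. /vogikkaxaintoazj/ → vogikkaxaintoaz.

vogikkaxaintoaz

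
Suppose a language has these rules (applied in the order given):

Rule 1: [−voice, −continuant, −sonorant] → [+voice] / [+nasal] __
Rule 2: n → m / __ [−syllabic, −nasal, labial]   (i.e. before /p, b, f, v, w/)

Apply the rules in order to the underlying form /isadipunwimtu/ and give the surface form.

Rule 1 (post-nasal voicing): /t/ is a voiceless stop immediately after the nasal /m/, so it voices to [d]. /isadipunwimtu/ → isadipunwimdu.
Rule 2 (nasal place assimilation): /n/ precedes the labial consonant /w/, so it assimilates in place to [m]. /isadipunwimdu/ → isadipumwimdu.

isadipumwimdu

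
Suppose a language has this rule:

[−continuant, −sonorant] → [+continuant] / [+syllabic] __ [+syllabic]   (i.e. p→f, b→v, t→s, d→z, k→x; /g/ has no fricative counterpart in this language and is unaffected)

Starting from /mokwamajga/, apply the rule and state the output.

No segment of /mokwamajga/ meets the structural description of the rule, so the form surfaces unchanged.

mokwamajga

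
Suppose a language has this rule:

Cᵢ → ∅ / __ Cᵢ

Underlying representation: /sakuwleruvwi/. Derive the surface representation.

sakuwleruvwi

No segment of /sakuwleruvwi/ meets the structural description of the rule, so the form surfaces unchanged.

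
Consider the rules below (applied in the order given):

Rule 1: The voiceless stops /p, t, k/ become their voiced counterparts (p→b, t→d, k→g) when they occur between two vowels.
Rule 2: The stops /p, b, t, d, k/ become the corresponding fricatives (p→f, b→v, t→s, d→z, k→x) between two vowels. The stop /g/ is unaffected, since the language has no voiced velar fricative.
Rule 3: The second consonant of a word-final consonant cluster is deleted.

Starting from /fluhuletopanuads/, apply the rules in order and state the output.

Rule 1 (intervocalic voicing): /t/ is a voiceless stop between vowels /e/ and /o/, so it voices to [d]. /p/ is a voiceless stop between vowels /o/ and /a/, so it voices to [b]. /fluhuletopanuads/ → fluhuledobanuads.
Rule 2 (intervocalic spirantization): /d/ is a stop between vowels /e/ and /o/, so it spirantizes to the fricative [z]. /b/ is a stop between vowels /o/ and /a/, so it spirantizes to the fricative [v]. /fluhuledobanuads/ → fluhulezovanuads.
Rule 3 (final cluster simplification): /s/ is the second consonant of a word-final cluster /ds/, so it deletes. /fluhulezovanuads/ → fluhulezovanuad.

fluhulezovanuad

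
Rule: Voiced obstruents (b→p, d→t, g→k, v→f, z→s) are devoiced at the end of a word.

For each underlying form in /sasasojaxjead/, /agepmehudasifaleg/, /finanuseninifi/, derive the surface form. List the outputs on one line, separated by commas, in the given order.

sasasojaxjeat, agepmehudasifalek, finanuseninifi

/sasasojaxjead/: /d/ is a voiced obstruent in word-final position, so it devoices to [t]. → [sasasojaxjeat].
/agepmehudasifaleg/: /g/ is a voiced obstruent in word-final position, so it devoices to [k]. → [agepmehudasifalek].
/finanuseninifi/: the rule's environment is not met; surfaces unchanged as [finanuseninifi].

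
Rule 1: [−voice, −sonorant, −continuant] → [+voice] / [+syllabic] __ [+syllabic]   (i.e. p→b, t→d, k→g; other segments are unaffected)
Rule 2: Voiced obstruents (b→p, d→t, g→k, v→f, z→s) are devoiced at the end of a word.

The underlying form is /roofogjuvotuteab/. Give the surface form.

Rule 1 (intervocalic voicing): /t/ is a voiceless stop between vowels /o/ and /u/, so it voices to [d]. /t/ is a voiceless stop between vowels /u/ and /e/, so it voices to [d]. /roofogjuvotuteab/ → roofogjuvodudeab.
Rule 2 (final devoicing): /b/ is a voiced obstruent in word-final position, so it devoices to [p]. /roofogjuvodudeab/ → roofogjuvodudeap.

roofogjuvodudeap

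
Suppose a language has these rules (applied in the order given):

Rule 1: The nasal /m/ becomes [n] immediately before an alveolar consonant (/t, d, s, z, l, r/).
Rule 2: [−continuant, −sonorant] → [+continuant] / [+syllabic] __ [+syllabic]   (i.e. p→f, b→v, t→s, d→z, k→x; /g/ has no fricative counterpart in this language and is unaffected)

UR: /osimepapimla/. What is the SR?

Rule 1 (nasal place assimilation): /m/ precedes the alveolar consonant /l/, so it assimilates in place to [n]. /osimepapimla/ → osimepapinla.
Rule 2 (intervocalic spirantization): /p/ is a stop between vowels /e/ and /a/, so it spirantizes to the fricative [f]. /p/ is a stop between vowels /a/ and /i/, so it spirantizes to the fricative [f]. /osimepapinla/ → osimefafinla.

osimefafinla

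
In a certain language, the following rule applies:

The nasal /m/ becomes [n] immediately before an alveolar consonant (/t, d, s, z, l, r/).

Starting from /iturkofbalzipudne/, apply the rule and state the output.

No segment of /iturkofbalzipudne/ meets the structural description of the rule, so the form surfaces unchanged.

iturkofbalzipudne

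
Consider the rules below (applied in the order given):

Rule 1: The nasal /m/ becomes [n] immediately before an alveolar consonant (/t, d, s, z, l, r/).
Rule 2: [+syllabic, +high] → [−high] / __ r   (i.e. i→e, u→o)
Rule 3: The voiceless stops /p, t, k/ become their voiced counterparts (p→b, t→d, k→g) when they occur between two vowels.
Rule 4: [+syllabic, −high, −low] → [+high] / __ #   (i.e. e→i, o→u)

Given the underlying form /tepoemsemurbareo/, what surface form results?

teboensemorbareu

Rule 1 (nasal place assimilation): /m/ precedes the alveolar consonant /s/, so it assimilates in place to [n]. /tepoemsemurbareo/ → tepoensemurbareo.
Rule 2 (pre-rhotic lowering): /u/ is a high vowel immediately before /r/, so it lowers to [o]. /tepoensemurbareo/ → tepoensemorbareo.
Rule 3 (intervocalic voicing): /p/ is a voiceless stop between vowels /e/ and /o/, so it voices to [b]. /tepoensemorbareo/ → teboensemorbareo.
Rule 4 (final vowel raising): /o/ is a mid vowel in word-final position, so it raises to [u]. /teboensemorbareo/ → teboensemorbareu.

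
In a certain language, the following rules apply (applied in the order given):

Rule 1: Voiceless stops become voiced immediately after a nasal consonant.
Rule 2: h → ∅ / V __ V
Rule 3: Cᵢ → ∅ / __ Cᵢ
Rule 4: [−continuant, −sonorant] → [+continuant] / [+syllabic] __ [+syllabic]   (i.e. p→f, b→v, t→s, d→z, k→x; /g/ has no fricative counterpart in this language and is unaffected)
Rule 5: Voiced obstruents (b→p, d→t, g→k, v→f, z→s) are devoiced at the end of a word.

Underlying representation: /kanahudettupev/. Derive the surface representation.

kanauzesufef

Rule 1 (post-nasal voicing): no segment meets the environment; /kanahudettupev/ is unchanged.
Rule 2 (intervocalic h-deletion): /h/ occurs between vowels /a/ and /u/, so it deletes. /kanahudettupev/ → kanaudettupev.
Rule 3 (degemination): /tt/ is a geminate; the first /t/ deletes. /kanaudettupev/ → kanaudetupev.
Rule 4 (intervocalic spirantization): /d/ is a stop between vowels /u/ and /e/, so it spirantizes to the fricative [z]. /t/ is a stop between vowels /e/ and /u/, so it spirantizes to the fricative [s]. /p/ is a stop between vowels /u/ and /e/, so it spirantizes to the fricative [f]. /kanaudetupev/ → kanauzesufev.
Rule 5 (final devoicing): /v/ is a voiced obstruent in word-final position, so it devoices to [f]. /kanauzesufev/ → kanauzesufef.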